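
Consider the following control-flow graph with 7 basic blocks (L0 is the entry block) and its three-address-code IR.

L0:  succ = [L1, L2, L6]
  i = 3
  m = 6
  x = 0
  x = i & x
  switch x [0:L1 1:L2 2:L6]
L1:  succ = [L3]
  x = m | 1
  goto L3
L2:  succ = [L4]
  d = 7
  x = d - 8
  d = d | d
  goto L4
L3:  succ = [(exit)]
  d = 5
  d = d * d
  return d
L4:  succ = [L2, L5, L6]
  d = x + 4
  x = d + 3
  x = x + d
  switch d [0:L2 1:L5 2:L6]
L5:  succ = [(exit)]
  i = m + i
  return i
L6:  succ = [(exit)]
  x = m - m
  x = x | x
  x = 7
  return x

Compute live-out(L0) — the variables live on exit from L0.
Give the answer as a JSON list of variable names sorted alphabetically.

Answer: ["i", "m"]

Working:
Per-block:
  L0: def={i,m,x} ue=∅
  L1: def={x} ue={m}
  L2: def={d,x} ue=∅
  L3: def={d} ue=∅
  L4: def={d,x} ue={x}
  L5: def={i} ue={i,m}
  L6: def={x} ue={m}

Backward fixpoint:
  live L0: ∅→{i,m}
  live L1: {m}→∅
  live L2: {i,m}→{i,m,x}
  live L3: ∅→∅
  live L4: {i,m,x}→{i,m}
  live L5: {i,m}→∅
  live L6: {m}→∅

live-out(L0) = ["i", "m"]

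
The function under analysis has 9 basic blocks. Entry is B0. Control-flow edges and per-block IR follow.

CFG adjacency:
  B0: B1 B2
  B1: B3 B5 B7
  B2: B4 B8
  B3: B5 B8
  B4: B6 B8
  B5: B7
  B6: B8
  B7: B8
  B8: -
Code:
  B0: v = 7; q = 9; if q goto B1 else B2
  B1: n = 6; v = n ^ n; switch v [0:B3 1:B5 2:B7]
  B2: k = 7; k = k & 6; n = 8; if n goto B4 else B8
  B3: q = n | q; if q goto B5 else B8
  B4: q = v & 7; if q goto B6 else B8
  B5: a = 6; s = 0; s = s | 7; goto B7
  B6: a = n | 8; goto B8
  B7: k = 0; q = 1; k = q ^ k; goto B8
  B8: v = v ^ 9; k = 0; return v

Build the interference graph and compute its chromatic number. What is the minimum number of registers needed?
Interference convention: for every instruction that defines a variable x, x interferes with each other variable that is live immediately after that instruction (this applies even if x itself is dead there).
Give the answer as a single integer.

Answer: 3

Working:
Per-block:
  B0: def={q,v} ue=∅
  B1: def={n,v} ue=∅
  B2: def={k,n} ue=∅
  B3: def={q} ue={n,q}
  B4: def={q} ue={v}
  B5: def={a,s} ue=∅
  B6: def={a} ue={n}
  B7: def={k,q} ue=∅
  B8: def={k,v} ue={v}

Liveness:
  live B0: ∅→{q,v}
  live B1: {q}→{n,q,v}
  live B2: {v}→{n,v}
  live B3: {n,q,v}→{v}
  live B4: {n,v}→{n,v}
  live B5: {v}→{v}
  live B6: {n,v}→{v}
  live B7: {v}→{v}
  live B8: {v}→∅

Interference:
  a↔{v}
  k↔{q,v}
  n↔{q,v}
  q↔{k,n,v}
  s↔{v}
  v↔{a,k,n,q,s}

Registers:
  clique {k,q,v} ⇒ need ≥ 3
  3-colouring: r0={v}  r1={a,q,s}  r2={k,n}
  χ = 3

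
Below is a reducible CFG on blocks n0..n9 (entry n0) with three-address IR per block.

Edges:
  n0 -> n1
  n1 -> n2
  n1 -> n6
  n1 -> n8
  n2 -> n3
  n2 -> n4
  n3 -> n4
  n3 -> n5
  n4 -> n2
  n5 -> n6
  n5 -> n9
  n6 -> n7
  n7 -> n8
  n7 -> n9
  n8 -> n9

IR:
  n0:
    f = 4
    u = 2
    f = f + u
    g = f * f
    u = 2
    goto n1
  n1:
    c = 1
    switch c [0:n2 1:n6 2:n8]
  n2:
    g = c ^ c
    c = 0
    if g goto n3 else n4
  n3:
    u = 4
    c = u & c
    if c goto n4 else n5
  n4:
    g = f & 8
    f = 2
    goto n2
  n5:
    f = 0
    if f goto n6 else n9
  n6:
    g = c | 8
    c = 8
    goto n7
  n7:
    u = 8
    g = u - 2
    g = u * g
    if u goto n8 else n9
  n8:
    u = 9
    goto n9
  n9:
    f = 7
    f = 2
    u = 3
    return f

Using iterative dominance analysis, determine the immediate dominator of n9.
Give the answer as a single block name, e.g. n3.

idom tree: n1←n0 n2←n1 n3←n2 n4←n2 n5←n3 n6←n1 n7←n6 n8←n1 n9←n1
Join-block Dom:
  n2: preds {n1,n4}: {n0,n1} ∩ {n0,n1,n2,n4} = {n0,n1}; idom=n1
  n4: preds {n2,n3}: {n0,n1,n2} ∩ {n0,n1,n2,n3} = {n0,n1,n2}; idom=n2
  n6: preds {n1,n5}: {n0,n1} ∩ {n0,n1,n2,n3,n5} = {n0,n1}; idom=n1
  n8: preds {n1,n7}: {n0,n1} ∩ {n0,n1,n6,n7} = {n0,n1}; idom=n1
  n9: preds {n5,n7,n8}: {n0,n1,n2,n3,n5} ∩ {n0,n1,n6,n7} ∩ {n0,n1,n8} = {n0,n1}; idom=n1

idom(n9) = n1

Answer: n1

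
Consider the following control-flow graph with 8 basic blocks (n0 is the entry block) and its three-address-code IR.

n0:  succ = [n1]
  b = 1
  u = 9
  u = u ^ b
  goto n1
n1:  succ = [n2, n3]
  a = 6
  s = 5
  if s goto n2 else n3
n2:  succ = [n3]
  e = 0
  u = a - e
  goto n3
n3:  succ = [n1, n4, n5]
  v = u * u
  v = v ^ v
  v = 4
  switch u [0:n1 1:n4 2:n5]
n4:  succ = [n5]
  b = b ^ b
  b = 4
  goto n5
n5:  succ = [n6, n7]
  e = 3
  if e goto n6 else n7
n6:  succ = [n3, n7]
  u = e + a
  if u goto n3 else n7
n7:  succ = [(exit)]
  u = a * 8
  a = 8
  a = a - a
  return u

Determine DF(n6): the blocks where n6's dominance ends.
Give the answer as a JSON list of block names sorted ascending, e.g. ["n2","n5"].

idom tree: n1←n0 n2←n1 n3←n1 n4←n3 n5←n3 n6←n5 n7←n5
Dom∩ at merges:
  n1: preds {n0,n3}: {n0} ∩ {n0,n1,n3} = {n0}; idom=n0
  n3: preds {n1,n2,n6}: {n0,n1} ∩ {n0,n1,n2} ∩ {n0,n1,n3,n5,n6} = {n0,n1}; idom=n1
  n5: preds {n3,n4}: {n0,n1,n3} ∩ {n0,n1,n3,n4} = {n0,n1,n3}; idom=n3
  n7: preds {n5,n6}: {n0,n1,n3,n5} ∩ {n0,n1,n3,n5,n6} = {n0,n1,n3,n5}; idom=n5

Frontier:
  n1←n0: walk · to n0
  n1←n3: walk n3→n1 to n0
  n3←n1: walk · to n1
  n3←n2: walk n2 to n1
  n3←n6: walk n6→n5→n3 to n1
  n5←n3: walk · to n3
  n5←n4: walk n4 to n3
  n7←n5: walk · to n5
  n7←n6: walk n6 to n5
  DF(n0)=∅
  DF(n1)={n1}
  DF(n2)={n3}
  DF(n3)={n1,n3}
  DF(n4)={n5}
  DF(n5)={n3}
  DF(n6)={n3,n7}
  DF(n7)=∅

DF(n6) = ["n3", "n7"]

Answer: ["n3", "n7"]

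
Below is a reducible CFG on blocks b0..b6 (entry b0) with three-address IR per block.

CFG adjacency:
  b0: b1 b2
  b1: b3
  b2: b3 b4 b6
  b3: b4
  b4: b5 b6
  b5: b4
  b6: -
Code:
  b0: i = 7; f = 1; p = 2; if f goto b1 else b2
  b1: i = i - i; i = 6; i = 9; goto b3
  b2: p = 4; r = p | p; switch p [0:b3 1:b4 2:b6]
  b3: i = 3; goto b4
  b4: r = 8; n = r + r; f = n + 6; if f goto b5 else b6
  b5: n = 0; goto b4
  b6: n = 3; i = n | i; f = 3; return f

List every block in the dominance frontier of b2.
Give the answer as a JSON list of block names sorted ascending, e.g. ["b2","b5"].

Answer: ["b3", "b4", "b6"]

Working:
idom tree: b1←b0 b2←b0 b3←b0 b4←b0 b5←b4 b6←b0
Dom at joins:
  b3: preds {b1,b2}: {b0,b1} ∩ {b0,b2} = {b0}; idom=b0
  b4: preds {b2,b3,b5}: {b0,b2} ∩ {b0,b3} ∩ {b0,b4,b5} = {b0}; idom=b0
  b6: preds {b2,b4}: {b0,b2} ∩ {b0,b4} = {b0}; idom=b0

Frontier:
  b3←b1: walk b1 to b0
  b3←b2: walk b2 to b0
  b4←b2: walk b2 to b0
  b4←b3: walk b3 to b0
  b4←b5: walk b5→b4 to b0
  b6←b2: walk b2 to b0
  b6←b4: walk b4 to b0
  b0 → ∅
  b1 → {b3}
  b2 → {b3,b4,b6}
  b3 → {b4}
  b4 → {b4,b6}
  b5 → {b4}
  b6 → ∅

DF(b2) = ["b3", "b4", "b6"]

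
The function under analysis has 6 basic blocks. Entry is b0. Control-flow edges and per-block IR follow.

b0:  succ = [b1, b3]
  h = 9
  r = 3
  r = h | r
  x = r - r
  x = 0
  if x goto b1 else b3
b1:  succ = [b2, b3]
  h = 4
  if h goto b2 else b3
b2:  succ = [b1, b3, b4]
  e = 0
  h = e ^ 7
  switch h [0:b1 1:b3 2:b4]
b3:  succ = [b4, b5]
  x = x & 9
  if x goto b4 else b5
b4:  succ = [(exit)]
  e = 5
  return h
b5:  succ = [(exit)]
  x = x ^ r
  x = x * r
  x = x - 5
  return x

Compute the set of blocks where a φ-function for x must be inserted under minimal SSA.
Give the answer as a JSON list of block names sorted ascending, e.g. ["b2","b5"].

idom tree: b1←b0 b2←b1 b3←b0 b4←b0 b5←b3
Dom∩ at merges:
  b1: preds {b0,b2}: {b0} ∩ {b0,b1,b2} = {b0}; idom=b0
  b3: preds {b0,b1,b2}: {b0} ∩ {b0,b1} ∩ {b0,b1,b2} = {b0}; idom=b0
  b4: preds {b2,b3}: {b0,b1,b2} ∩ {b0,b3} = {b0}; idom=b0

Frontier:
  join b1 pred b0: · stop@b0
  join b1 pred b2: b2→b1 stop@b0
  join b3 pred b0: · stop@b0
  join b3 pred b1: b1 stop@b0
  join b3 pred b2: b2→b1 stop@b0
  join b4 pred b2: b2→b1 stop@b0
  join b4 pred b3: b3 stop@b0
  DF(b0)=∅
  DF(b1)={b1,b3,b4}
  DF(b2)={b1,b3,b4}
  DF(b3)={b4}
  DF(b4)=∅
  DF(b5)=∅

φ for x: defs {b0,b3,b5}
  DF⁺ = {b4}

Answer: ["b4"]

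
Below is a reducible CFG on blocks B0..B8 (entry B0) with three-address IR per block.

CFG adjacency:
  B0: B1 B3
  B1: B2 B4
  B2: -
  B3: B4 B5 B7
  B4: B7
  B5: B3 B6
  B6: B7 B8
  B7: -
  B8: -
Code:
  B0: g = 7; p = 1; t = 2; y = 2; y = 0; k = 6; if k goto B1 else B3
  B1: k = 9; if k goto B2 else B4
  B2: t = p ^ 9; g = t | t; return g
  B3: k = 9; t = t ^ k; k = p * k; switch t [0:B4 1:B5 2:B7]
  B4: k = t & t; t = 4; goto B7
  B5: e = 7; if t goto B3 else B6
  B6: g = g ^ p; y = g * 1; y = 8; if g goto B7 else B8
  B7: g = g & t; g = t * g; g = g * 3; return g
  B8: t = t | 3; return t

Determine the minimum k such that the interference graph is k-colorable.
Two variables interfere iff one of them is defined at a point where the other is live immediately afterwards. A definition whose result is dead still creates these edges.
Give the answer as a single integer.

Answer: 4

Analysis:
def/use:
  B0 def {g,k,p,t,y} use ∅
  B1 def {k} use ∅
  B2 def {g,t} use {p}
  B3 def {k,t} use {p,t}
  B4 def {k,t} use {t}
  B5 def {e} use {t}
  B6 def {g,y} use {g,p}
  B7 def {g} use {g,t}
  B8 def {t} use {t}

Backward fixpoint:
  B0 li=∅ lo={g,p,t}
  B1 li={g,p,t} lo={g,p,t}
  B2 li={p} lo=∅
  B3 li={g,p,t} lo={g,p,t}
  B4 li={g,t} lo={g,t}
  B5 li={g,p,t} lo={g,p,t}
  B6 li={g,p,t} lo={g,t}
  B7 li={g,t} lo=∅
  B8 li={t} lo=∅

Interfere edges:
  e↔{g,p,t}
  g↔{e,k,p,t,y}
  k↔{g,p,t}
  p↔{e,g,k,t,y}
  t↔{e,g,k,p,y}
  y↔{g,p,t}

Registers:
  {e,g,p,t} pairwise interfere (4-clique) ⇒ χ ≥ 4
  4-colouring: c0={g}  c1={p}  c2={t}  c3={e,k,y}
  χ = 4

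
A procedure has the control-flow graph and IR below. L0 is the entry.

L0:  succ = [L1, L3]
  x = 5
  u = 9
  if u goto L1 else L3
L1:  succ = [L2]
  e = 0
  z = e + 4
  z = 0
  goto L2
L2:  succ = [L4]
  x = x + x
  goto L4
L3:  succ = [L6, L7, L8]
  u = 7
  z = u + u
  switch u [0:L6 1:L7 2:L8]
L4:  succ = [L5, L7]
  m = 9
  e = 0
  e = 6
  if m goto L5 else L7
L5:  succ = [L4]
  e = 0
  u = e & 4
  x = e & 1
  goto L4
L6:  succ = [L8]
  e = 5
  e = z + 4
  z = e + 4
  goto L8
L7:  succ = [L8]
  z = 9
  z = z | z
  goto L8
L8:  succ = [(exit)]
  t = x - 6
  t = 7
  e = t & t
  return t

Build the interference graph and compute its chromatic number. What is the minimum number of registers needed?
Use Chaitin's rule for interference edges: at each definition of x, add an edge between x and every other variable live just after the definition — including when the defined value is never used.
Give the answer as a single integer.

Block summaries:
  L0: {u,x} / ∅
  L1: {e,z} / ∅
  L2: {x} / {x}
  L3: {u,z} / ∅
  L4: {e,m} / ∅
  L5: {e,u,x} / ∅
  L6: {e,z} / {z}
  L7: {z} / ∅
  L8: {e,t} / {x}

Backward fixpoint:
  L0 li=∅ lo={x}
  L1 li={x} lo={x}
  L2 li={x} lo={x}
  L3 li={x} lo={x,z}
  L4 li={x} lo={x}
  L5 li=∅ lo={x}
  L6 li={x,z} lo={x}
  L7 li={x} lo={x}
  L8 li={x} lo=∅

Interference:
  e↔{m,t,u,x,z}
  m↔{e,x}
  t↔{e}
  u↔{e,x,z}
  x↔{e,m,u,z}
  z↔{e,u,x}

Registers:
  lower bound: {e,u,x,z} mutually conflict ⇒ χ ≥ 4
  4-colouring: r0={e}  r1={t,x}  r2={m,u}  r3={z}
  χ = 4

Answer: 4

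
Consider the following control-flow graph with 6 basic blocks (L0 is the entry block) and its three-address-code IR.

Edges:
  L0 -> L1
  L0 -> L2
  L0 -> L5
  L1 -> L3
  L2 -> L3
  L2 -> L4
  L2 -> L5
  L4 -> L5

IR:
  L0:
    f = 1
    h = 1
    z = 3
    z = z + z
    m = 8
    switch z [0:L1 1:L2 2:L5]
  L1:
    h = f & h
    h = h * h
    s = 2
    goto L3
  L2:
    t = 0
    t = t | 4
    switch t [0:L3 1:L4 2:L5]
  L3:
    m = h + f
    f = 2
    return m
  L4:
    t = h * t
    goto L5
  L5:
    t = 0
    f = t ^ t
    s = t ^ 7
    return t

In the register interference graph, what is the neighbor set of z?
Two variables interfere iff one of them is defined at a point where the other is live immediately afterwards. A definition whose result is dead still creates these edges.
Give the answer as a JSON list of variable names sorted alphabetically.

def/use:
  L0 def {f,h,m,z} use ∅
  L1 def {h,s} use {f,h}
  L2 def {t} use ∅
  L3 def {f,m} use {f,h}
  L4 def {t} use {h,t}
  L5 def {f,s,t} use ∅

Live sets:
  live L0: ∅→{f,h}
  live L1: {f,h}→{f,h}
  live L2: {f,h}→{f,h,t}
  live L3: {f,h}→∅
  live L4: {h,t}→∅
  live L5: ∅→∅

Conflict graph:
  f: {h,m,s,t,z}
  h: {f,m,s,t,z}
  m: {f,h,z}
  s: {f,h,t}
  t: {f,h,s}
  z: {f,h,m}

N(z) = ["f", "h", "m"]

Answer: ["f", "h", "m"]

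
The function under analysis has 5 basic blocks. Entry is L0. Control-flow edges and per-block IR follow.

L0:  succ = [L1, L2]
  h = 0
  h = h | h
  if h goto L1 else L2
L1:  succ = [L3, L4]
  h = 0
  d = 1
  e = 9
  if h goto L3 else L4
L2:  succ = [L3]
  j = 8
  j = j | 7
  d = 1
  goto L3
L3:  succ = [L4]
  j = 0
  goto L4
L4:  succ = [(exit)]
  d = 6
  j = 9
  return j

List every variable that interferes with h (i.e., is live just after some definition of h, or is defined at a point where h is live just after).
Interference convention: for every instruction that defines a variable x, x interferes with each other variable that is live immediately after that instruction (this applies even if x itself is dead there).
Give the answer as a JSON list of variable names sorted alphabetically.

Block summaries:
  L0: {h} / ∅
  L1: {d,e,h} / ∅
  L2: {d,j} / ∅
  L3: {j} / ∅
  L4: {d,j} / ∅

Live sets:
  live L0: ∅→∅
  live L1: ∅→∅
  live L2: ∅→∅
  live L3: ∅→∅
  live L4: ∅→∅

Conflict graph:
  d: {h}
  e: {h}
  h: {d,e}
  j: ∅

N(h) = ["d", "e"]

Answer: ["d", "e"]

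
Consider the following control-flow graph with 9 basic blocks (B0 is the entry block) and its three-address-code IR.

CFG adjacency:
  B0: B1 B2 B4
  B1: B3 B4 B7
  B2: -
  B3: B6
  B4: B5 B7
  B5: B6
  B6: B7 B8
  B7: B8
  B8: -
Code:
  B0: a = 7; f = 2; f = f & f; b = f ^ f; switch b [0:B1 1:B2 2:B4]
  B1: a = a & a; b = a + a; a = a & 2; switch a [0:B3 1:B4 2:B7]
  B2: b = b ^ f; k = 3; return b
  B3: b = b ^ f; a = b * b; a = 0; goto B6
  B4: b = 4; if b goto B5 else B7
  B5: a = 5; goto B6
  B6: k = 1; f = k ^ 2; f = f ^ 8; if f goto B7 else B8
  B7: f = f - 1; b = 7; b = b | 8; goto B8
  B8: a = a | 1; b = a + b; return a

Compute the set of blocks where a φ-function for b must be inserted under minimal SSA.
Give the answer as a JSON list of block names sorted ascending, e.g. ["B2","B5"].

Answer: ["B4", "B6", "B7", "B8"]

Analysis:
idom tree: B1←B0 B2←B0 B3←B1 B4←B0 B5←B4 B6←B0 B7←B0 B8←B0
Join-block Dom:
  B4: preds {B0,B1}: {B0} ∩ {B0,B1} = {B0}; idom=B0
  B6: preds {B3,B5}: {B0,B1,B3} ∩ {B0,B4,B5} = {B0}; idom=B0
  B7: preds {B1,B4,B6}: {B0,B1} ∩ {B0,B4} ∩ {B0,B6} = {B0}; idom=B0
  B8: preds {B6,B7}: {B0,B6} ∩ {B0,B7} = {B0}; idom=B0

Frontier:
  join B4 pred B0: · stop@B0
  join B4 pred B1: B1 stop@B0
  join B6 pred B3: B3→B1 stop@B0
  join B6 pred B5: B5→B4 stop@B0
  join B7 pred B1: B1 stop@B0
  join B7 pred B4: B4 stop@B0
  join B7 pred B6: B6 stop@B0
  join B8 pred B6: B6 stop@B0
  join B8 pred B7: B7 stop@B0
  B0: DF=∅
  B1: DF={B4,B6,B7}
  B2: DF=∅
  B3: DF={B6}
  B4: DF={B6,B7}
  B5: DF={B6}
  B6: DF={B7,B8}
  B7: DF={B8}
  B8: DF=∅

φ for b: defs {B0,B1,B2,B3,B4,B7,B8}
  DF⁺ = {B4,B6,B7,B8}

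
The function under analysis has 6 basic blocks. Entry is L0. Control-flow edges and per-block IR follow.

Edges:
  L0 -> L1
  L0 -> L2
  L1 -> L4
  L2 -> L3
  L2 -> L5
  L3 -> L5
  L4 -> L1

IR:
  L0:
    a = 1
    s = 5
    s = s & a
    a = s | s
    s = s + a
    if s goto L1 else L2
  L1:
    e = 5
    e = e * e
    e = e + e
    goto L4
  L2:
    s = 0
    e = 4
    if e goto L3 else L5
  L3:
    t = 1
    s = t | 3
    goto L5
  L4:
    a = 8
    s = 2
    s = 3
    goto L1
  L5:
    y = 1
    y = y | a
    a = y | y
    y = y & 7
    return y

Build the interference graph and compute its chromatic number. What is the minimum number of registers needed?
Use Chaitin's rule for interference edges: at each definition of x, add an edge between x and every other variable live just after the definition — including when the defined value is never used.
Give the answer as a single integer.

Per-block:
  L0 def {a,s} use ∅
  L1 def {e} use ∅
  L2 def {e,s} use ∅
  L3 def {s,t} use ∅
  L4 def {a,s} use ∅
  L5 def {a,y} use {a}

Liveness:
  L0 li=∅ lo={a}
  L1 li=∅ lo=∅
  L2 li={a} lo={a}
  L3 li={a} lo={a}
  L4 li=∅ lo=∅
  L5 li={a} lo=∅

Interference:
  a↔{e,s,t,y}
  e↔{a}
  s↔{a}
  t↔{a}
  y↔{a}

Registers:
  {a,e} pairwise interfere (2-clique) ⇒ χ ≥ 2
  2-colouring: c0={a}  c1={e,s,t,y}
  χ = 2

Answer: 2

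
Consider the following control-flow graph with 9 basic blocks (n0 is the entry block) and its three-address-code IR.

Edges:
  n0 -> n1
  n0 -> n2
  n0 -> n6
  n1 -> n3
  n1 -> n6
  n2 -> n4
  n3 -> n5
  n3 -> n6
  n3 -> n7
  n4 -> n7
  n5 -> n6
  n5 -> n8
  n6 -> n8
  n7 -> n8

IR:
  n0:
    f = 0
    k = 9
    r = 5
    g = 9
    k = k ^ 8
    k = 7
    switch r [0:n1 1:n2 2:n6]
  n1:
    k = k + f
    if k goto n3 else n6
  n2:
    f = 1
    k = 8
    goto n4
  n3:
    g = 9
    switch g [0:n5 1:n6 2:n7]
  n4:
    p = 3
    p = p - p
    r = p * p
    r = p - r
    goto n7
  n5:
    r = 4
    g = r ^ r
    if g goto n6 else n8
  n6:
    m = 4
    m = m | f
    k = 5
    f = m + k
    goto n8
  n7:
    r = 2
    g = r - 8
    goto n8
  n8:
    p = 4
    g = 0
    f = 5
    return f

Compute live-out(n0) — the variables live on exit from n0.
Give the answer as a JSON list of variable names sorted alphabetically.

Per-block:
  n0: {f,g,k,r} / ∅
  n1: {k} / {f,k}
  n2: {f,k} / ∅
  n3: {g} / ∅
  n4: {p,r} / ∅
  n5: {g,r} / ∅
  n6: {f,k,m} / {f}
  n7: {g,r} / ∅
  n8: {f,g,p} / ∅

Backward fixpoint:
  live n0: ∅→{f,k}
  live n1: {f,k}→{f}
  live n2: ∅→∅
  live n3: {f}→{f}
  live n4: ∅→∅
  live n5: {f}→{f}
  live n6: {f}→∅
  live n7: ∅→∅
  live n8: ∅→∅

live-out(n0) = ["f", "k"]

Answer: ["f", "k"]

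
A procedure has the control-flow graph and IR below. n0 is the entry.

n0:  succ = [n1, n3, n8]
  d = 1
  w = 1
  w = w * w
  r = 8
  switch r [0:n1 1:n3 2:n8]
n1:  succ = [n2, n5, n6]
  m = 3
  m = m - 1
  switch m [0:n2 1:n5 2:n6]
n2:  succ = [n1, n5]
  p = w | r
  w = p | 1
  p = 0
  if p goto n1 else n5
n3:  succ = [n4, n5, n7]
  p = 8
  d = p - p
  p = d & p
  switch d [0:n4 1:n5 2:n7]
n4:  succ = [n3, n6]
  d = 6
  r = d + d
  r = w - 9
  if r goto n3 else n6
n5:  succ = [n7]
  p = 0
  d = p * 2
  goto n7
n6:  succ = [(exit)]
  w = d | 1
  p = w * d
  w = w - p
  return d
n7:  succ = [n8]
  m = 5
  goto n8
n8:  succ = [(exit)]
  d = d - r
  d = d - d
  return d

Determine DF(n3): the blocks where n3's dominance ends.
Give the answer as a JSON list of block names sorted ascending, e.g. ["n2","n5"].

idom tree: n1←n0 n2←n1 n3←n0 n4←n3 n5←n0 n6←n0 n7←n0 n8←n0
Dom at joins:
  n1: preds {n0,n2}: {n0} ∩ {n0,n1,n2} = {n0}; idom=n0
  n3: preds {n0,n4}: {n0} ∩ {n0,n3,n4} = {n0}; idom=n0
  n5: preds {n1,n2,n3}: {n0,n1} ∩ {n0,n1,n2} ∩ {n0,n3} = {n0}; idom=n0
  n6: preds {n1,n4}: {n0,n1} ∩ {n0,n3,n4} = {n0}; idom=n0
  n7: preds {n3,n5}: {n0,n3} ∩ {n0,n5} = {n0}; idom=n0
  n8: preds {n0,n7}: {n0} ∩ {n0,n7} = {n0}; idom=n0

Frontier:
  join n1 pred n0: · stop@n0
  join n1 pred n2: n2→n1 stop@n0
  join n3 pred n0: · stop@n0
  join n3 pred n4: n4→n3 stop@n0
  join n5 pred n1: n1 stop@n0
  join n5 pred n2: n2→n1 stop@n0
  join n5 pred n3: n3 stop@n0
  join n6 pred n1: n1 stop@n0
  join n6 pred n4: n4→n3 stop@n0
  join n7 pred n3: n3 stop@n0
  join n7 pred n5: n5 stop@n0
  join n8 pred n0: · stop@n0
  join n8 pred n7: n7 stop@n0
  n0: DF=∅
  n1: DF={n1,n5,n6}
  n2: DF={n1,n5}
  n3: DF={n3,n5,n6,n7}
  n4: DF={n3,n6}
  n5: DF={n7}
  n6: DF=∅
  n7: DF={n8}
  n8: DF=∅

DF(n3) = ["n3", "n5", "n6", "n7"]

Answer: ["n3", "n5", "n6", "n7"]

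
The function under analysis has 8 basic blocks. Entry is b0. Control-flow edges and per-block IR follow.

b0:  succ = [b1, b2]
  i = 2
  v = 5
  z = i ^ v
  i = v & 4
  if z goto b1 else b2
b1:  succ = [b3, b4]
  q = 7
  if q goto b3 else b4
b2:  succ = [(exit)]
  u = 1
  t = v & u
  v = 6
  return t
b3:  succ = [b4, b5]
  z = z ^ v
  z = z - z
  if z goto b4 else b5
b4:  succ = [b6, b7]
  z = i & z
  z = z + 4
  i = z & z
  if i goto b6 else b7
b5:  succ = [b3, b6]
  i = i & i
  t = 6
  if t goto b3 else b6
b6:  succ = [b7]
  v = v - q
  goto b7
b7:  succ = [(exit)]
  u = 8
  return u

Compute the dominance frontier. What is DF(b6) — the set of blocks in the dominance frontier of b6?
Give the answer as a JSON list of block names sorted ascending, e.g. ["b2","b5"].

idom tree: b1←b0 b2←b0 b3←b1 b4←b1 b5←b3 b6←b1 b7←b1
Join-block Dom:
  b3: preds {b1,b5}: {b0,b1} ∩ {b0,b1,b3,b5} = {b0,b1}; idom=b1
  b4: preds {b1,b3}: {b0,b1} ∩ {b0,b1,b3} = {b0,b1}; idom=b1
  b6: preds {b4,b5}: {b0,b1,b4} ∩ {b0,b1,b3,b5} = {b0,b1}; idom=b1
  b7: preds {b4,b6}: {b0,b1,b4} ∩ {b0,b1,b6} = {b0,b1}; idom=b1

Frontier:
  join b3 pred b1: · stop@b1
  join b3 pred b5: b5→b3 stop@b1
  join b4 pred b1: · stop@b1
  join b4 pred b3: b3 stop@b1
  join b6 pred b4: b4 stop@b1
  join b6 pred b5: b5→b3 stop@b1
  join b7 pred b4: b4 stop@b1
  join b7 pred b6: b6 stop@b1
  DF(b0)=∅
  DF(b1)=∅
  DF(b2)=∅
  DF(b3)={b3,b4,b6}
  DF(b4)={b6,b7}
  DF(b5)={b3,b6}
  DF(b6)={b7}
  DF(b7)=∅

DF(b6) = ["b7"]

Answer: ["b7"]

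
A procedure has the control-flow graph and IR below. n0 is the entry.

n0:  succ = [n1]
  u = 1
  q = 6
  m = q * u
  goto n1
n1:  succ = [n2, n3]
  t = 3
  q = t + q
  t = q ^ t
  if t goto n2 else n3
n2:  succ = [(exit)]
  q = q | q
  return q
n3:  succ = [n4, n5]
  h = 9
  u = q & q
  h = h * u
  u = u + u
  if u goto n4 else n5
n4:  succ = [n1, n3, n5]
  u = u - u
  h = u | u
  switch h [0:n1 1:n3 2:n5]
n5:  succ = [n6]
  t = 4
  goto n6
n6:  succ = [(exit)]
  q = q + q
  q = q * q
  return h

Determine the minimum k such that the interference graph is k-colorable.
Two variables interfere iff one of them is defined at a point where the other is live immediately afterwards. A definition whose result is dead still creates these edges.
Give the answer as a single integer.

Answer: 3

Working:
Per-block:
  n0 def {m,q,u} use ∅
  n1 def {q,t} use {q}
  n2 def {q} use {q}
  n3 def {h,u} use {q}
  n4 def {h,u} use {u}
  n5 def {t} use ∅
  n6 def {q} use {h,q}

Liveness:
  n0: in=∅ out={q}
  n1: in={q} out={q}
  n2: in={q} out=∅
  n3: in={q} out={h,q,u}
  n4: in={q,u} out={h,q}
  n5: in={h,q} out={h,q}
  n6: in={h,q} out=∅

Interference:
  h — {q,t,u}
  m — {q}
  q — {h,m,t,u}
  t — {h,q}
  u — {h,q}

Colouring:
  lower bound: {h,q,t} mutually conflict ⇒ χ ≥ 3
  assign h→r1 m→r1 q→r0 t→r2 u→r2 — no edge inside a register ⇒ χ ≤ 3
  χ = 3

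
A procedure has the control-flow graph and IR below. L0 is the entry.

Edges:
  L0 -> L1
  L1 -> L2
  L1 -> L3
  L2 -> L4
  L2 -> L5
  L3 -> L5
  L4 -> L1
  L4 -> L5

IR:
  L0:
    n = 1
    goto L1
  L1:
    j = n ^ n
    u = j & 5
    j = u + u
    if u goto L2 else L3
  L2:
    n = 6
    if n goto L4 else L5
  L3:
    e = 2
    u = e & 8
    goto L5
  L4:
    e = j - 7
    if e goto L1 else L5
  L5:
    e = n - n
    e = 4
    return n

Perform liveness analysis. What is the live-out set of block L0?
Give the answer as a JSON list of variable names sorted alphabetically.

def/use:
  L0: {n} / ∅
  L1: {j,u} / {n}
  L2: {n} / ∅
  L3: {e,u} / ∅
  L4: {e} / {j}
  L5: {e} / {n}

Live sets:
  live L0: ∅→{n}
  live L1: {n}→{j,n}
  live L2: {j}→{j,n}
  live L3: {n}→{n}
  live L4: {j,n}→{n}
  live L5: {n}→∅

live-out(L0) = ["n"]

Answer: ["n"]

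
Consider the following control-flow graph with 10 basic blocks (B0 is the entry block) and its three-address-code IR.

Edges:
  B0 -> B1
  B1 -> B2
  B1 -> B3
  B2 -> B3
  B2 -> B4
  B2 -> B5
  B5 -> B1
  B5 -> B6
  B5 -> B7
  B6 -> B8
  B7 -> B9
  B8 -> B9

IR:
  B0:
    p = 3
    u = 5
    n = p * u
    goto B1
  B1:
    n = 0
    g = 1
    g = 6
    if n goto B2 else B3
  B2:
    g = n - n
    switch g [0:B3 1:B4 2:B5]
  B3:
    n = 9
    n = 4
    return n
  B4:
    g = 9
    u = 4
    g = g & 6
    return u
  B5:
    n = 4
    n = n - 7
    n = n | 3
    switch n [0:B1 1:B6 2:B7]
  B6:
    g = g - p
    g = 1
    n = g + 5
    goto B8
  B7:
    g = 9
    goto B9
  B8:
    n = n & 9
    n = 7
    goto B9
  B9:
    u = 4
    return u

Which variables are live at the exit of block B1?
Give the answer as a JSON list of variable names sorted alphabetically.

Per-block:
  B0 def {n,p,u} use ∅
  B1 def {g,n} use ∅
  B2 def {g} use {n}
  B3 def {n} use ∅
  B4 def {g,u} use ∅
  B5 def {n} use ∅
  B6 def {g,n} use {g,p}
  B7 def {g} use ∅
  B8 def {n} use {n}
  B9 def {u} use ∅

Backward fixpoint:
  live B0: ∅→{p}
  live B1: {p}→{n,p}
  live B2: {n,p}→{g,p}
  live B3: ∅→∅
  live B4: ∅→∅
  live B5: {g,p}→{g,p}
  live B6: {g,p}→{n}
  live B7: ∅→∅
  live B8: {n}→∅
  live B9: ∅→∅

live-out(B1) = ["n", "p"]

Answer: ["n", "p"]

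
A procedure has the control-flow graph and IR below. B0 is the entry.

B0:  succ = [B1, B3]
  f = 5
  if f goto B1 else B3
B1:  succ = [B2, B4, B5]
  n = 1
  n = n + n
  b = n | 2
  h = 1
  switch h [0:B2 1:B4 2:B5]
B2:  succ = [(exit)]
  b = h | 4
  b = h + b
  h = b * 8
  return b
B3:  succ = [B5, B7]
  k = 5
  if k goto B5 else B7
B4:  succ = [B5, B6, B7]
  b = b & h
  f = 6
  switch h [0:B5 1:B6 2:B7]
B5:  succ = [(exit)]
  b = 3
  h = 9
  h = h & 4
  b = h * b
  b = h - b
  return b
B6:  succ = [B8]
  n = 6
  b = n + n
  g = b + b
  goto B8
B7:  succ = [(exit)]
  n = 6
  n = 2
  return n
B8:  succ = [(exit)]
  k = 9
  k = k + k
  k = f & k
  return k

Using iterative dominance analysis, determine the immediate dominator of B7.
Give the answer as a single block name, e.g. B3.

Answer: B0

Derivation:
idom tree: B1←B0 B2←B1 B3←B0 B4←B1 B5←B0 B6←B4 B7←B0 B8←B6
Dom∩ at merges:
  B5: preds {B1,B3,B4}: {B0,B1} ∩ {B0,B3} ∩ {B0,B1,B4} = {B0}; idom=B0
  B7: preds {B3,B4}: {B0,B3} ∩ {B0,B1,B4} = {B0}; idom=B0

idom(B7) = B0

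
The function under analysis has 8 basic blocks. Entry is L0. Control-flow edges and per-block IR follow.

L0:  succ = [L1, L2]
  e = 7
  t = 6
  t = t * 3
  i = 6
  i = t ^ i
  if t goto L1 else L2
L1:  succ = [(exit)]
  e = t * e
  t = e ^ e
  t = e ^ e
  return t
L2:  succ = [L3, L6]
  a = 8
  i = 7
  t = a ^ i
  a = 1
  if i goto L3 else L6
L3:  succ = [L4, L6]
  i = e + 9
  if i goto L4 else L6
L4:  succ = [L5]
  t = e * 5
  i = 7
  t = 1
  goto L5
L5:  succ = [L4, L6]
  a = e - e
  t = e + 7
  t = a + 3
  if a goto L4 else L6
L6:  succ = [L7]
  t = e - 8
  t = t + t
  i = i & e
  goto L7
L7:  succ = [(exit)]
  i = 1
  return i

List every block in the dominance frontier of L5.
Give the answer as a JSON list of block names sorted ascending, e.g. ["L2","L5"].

Answer: ["L4", "L6"]

Analysis:
idom tree: L1←L0 L2←L0 L3←L2 L4←L3 L5←L4 L6←L2 L7←L6
Join-block Dom:
  L4: preds {L3,L5}: {L0,L2,L3} ∩ {L0,L2,L3,L4,L5} = {L0,L2,L3}; idom=L3
  L6: preds {L2,L3,L5}: {L0,L2} ∩ {L0,L2,L3} ∩ {L0,L2,L3,L4,L5} = {L0,L2}; idom=L2

DF walk-up:
  L4←L3: walk · to L3
  L4←L5: walk L5→L4 to L3
  L6←L2: walk · to L2
  L6←L3: walk L3 to L2
  L6←L5: walk L5→L4→L3 to L2
  L0: DF=∅
  L1: DF=∅
  L2: DF=∅
  L3: DF={L6}
  L4: DF={L4,L6}
  L5: DF={L4,L6}
  L6: DF=∅
  L7: DF=∅

DF(L5) = ["L4", "L6"]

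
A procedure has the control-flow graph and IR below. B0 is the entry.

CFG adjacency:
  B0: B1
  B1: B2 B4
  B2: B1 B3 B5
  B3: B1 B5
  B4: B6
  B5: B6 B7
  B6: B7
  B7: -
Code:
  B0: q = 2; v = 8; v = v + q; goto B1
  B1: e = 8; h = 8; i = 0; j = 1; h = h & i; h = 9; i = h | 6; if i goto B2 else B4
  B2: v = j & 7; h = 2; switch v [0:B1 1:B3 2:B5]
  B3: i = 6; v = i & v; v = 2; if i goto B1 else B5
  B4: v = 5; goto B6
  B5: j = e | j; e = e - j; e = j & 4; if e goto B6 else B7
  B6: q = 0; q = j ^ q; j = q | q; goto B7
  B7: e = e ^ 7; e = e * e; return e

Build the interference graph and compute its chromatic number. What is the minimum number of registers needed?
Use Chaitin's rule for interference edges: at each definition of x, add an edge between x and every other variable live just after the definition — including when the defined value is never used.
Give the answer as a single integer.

Per-block:
  B0 def {q,v} use ∅
  B1 def {e,h,i,j} use ∅
  B2 def {h,v} use {j}
  B3 def {i,v} use {v}
  B4 def {v} use ∅
  B5 def {e,j} use {e,j}
  B6 def {j,q} use {j}
  B7 def {e} use {e}

Backward fixpoint:
  B0: in=∅ out=∅
  B1: in=∅ out={e,j}
  B2: in={e,j} out={e,j,v}
  B3: in={e,j,v} out={e,j}
  B4: in={e,j} out={e,j}
  B5: in={e,j} out={e,j}
  B6: in={e,j} out={e}
  B7: in={e} out=∅

Conflict graph:
  e: {h,i,j,q,v}
  h: {e,i,j,v}
  i: {e,h,j,v}
  j: {e,h,i,q,v}
  q: {e,j,v}
  v: {e,h,i,j,q}

Chromatic number:
  clique {e,h,i,j,v} ⇒ need ≥ 5
  assign e→R0 h→R3 i→R4 j→R1 q→R3 v→R2 — no edge inside a register ⇒ χ ≤ 5
  χ = 5

Answer: 5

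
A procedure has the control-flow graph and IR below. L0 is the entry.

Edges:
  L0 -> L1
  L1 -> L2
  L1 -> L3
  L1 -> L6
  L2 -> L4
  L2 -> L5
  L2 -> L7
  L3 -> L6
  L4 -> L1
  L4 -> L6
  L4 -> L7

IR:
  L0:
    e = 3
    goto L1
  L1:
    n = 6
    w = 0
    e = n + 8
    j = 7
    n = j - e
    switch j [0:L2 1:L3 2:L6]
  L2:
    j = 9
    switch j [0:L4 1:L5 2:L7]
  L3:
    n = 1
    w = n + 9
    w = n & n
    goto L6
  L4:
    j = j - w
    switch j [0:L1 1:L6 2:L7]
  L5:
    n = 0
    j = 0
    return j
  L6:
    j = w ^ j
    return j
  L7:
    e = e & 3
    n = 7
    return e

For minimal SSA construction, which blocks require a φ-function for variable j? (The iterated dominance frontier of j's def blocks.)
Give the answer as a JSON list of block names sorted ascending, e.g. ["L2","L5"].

Answer: ["L1", "L6", "L7"]

Derivation:
idom tree: L1←L0 L2←L1 L3←L1 L4←L2 L5←L2 L6←L1 L7←L2
Dom at joins:
  L1: preds {L0,L4}: {L0} ∩ {L0,L1,L2,L4} = {L0}; idom=L0
  L6: preds {L1,L3,L4}: {L0,L1} ∩ {L0,L1,L3} ∩ {L0,L1,L2,L4} = {L0,L1}; idom=L1
  L7: preds {L2,L4}: {L0,L1,L2} ∩ {L0,L1,L2,L4} = {L0,L1,L2}; idom=L2

DF walk-up:
  L1←L0: walk · to L0
  L1←L4: walk L4→L2→L1 to L0
  L6←L1: walk · to L1
  L6←L3: walk L3 to L1
  L6←L4: walk L4→L2 to L1
  L7←L2: walk · to L2
  L7←L4: walk L4 to L2
  DF(L0)=∅
  DF(L1)={L1}
  DF(L2)={L1,L6}
  DF(L3)={L6}
  DF(L4)={L1,L6,L7}
  DF(L5)=∅
  DF(L6)=∅
  DF(L7)=∅

φ for j: defs {L1,L2,L4,L5,L6}
  DF⁺ = {L1,L6,L7}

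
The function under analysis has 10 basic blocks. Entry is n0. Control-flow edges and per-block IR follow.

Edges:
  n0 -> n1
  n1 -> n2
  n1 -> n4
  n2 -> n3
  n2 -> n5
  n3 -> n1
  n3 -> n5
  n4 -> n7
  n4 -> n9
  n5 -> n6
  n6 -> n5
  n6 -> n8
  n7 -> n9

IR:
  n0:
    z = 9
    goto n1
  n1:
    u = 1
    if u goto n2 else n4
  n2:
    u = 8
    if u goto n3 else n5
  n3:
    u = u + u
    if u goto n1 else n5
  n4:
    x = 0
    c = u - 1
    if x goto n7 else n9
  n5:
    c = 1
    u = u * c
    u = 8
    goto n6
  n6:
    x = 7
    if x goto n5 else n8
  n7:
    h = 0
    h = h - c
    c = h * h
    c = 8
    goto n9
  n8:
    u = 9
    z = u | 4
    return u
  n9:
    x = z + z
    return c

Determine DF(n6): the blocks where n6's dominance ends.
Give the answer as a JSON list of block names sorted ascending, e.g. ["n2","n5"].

idom tree: n1←n0 n2←n1 n3←n2 n4←n1 n5←n2 n6←n5 n7←n4 n8←n6 n9←n4
Join-block Dom:
  n1: preds {n0,n3}: {n0} ∩ {n0,n1,n2,n3} = {n0}; idom=n0
  n5: preds {n2,n3,n6}: {n0,n1,n2} ∩ {n0,n1,n2,n3} ∩ {n0,n1,n2,n5,n6} = {n0,n1,n2}; idom=n2
  n9: preds {n4,n7}: {n0,n1,n4} ∩ {n0,n1,n4,n7} = {n0,n1,n4}; idom=n4

Frontier:
  n1←n0: walk · to n0
  n1←n3: walk n3→n2→n1 to n0
  n5←n2: walk · to n2
  n5←n3: walk n3 to n2
  n5←n6: walk n6→n5 to n2
  n9←n4: walk · to n4
  n9←n7: walk n7 to n4
  DF(n0)=∅
  DF(n1)={n1}
  DF(n2)={n1}
  DF(n3)={n1,n5}
  DF(n4)=∅
  DF(n5)={n5}
  DF(n6)={n5}
  DF(n7)={n9}
  DF(n8)=∅
  DF(n9)=∅

DF(n6) = ["n5"]

Answer: ["n5"]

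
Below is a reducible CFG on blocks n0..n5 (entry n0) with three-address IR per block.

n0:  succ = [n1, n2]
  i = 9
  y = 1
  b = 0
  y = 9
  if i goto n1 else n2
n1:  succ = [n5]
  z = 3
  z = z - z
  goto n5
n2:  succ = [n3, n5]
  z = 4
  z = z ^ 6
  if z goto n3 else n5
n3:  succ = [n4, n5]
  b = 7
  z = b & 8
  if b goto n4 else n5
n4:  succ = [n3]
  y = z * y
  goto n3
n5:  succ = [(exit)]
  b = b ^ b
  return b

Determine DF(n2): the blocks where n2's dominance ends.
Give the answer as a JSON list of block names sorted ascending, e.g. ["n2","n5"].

idom tree: n1←n0 n2←n0 n3←n2 n4←n3 n5←n0
Join-block Dom:
  n3: preds {n2,n4}: {n0,n2} ∩ {n0,n2,n3,n4} = {n0,n2}; idom=n2
  n5: preds {n1,n2,n3}: {n0,n1} ∩ {n0,n2} ∩ {n0,n2,n3} = {n0}; idom=n0

DF derivation:
  n3←n2: walk · to n2
  n3←n4: walk n4→n3 to n2
  n5←n1: walk n1 to n0
  n5←n2: walk n2 to n0
  n5←n3: walk n3→n2 to n0
  n0: DF=∅
  n1: DF={n5}
  n2: DF={n5}
  n3: DF={n3,n5}
  n4: DF={n3}
  n5: DF=∅

DF(n2) = ["n5"]

Answer: ["n5"]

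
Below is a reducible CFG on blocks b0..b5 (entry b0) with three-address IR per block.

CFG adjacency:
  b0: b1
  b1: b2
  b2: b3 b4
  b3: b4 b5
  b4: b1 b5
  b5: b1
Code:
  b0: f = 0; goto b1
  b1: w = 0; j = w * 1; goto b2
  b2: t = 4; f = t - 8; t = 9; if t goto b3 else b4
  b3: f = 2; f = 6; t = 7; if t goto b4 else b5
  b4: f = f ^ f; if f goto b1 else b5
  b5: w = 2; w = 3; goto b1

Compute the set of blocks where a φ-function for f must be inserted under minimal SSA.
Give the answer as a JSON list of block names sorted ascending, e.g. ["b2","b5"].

idom tree: b1←b0 b2←b1 b3←b2 b4←b2 b5←b2
Join-block Dom:
  b1: preds {b0,b4,b5}: {b0} ∩ {b0,b1,b2,b4} ∩ {b0,b1,b2,b5} = {b0}; idom=b0
  b4: preds {b2,b3}: {b0,b1,b2} ∩ {b0,b1,b2,b3} = {b0,b1,b2}; idom=b2
  b5: preds {b3,b4}: {b0,b1,b2,b3} ∩ {b0,b1,b2,b4} = {b0,b1,b2}; idom=b2

Frontier:
  join b1 pred b0: · stop@b0
  join b1 pred b4: b4→b2→b1 stop@b0
  join b1 pred b5: b5→b2→b1 stop@b0
  join b4 pred b2: · stop@b2
  join b4 pred b3: b3 stop@b2
  join b5 pred b3: b3 stop@b2
  join b5 pred b4: b4 stop@b2
  DF(b0)=∅
  DF(b1)={b1}
  DF(b2)={b1}
  DF(b3)={b4,b5}
  DF(b4)={b1,b5}
  DF(b5)={b1}

φ for f: defs {b0,b2,b3,b4}
  DF⁺ = {b1,b4,b5}

Answer: ["b1", "b4", "b5"]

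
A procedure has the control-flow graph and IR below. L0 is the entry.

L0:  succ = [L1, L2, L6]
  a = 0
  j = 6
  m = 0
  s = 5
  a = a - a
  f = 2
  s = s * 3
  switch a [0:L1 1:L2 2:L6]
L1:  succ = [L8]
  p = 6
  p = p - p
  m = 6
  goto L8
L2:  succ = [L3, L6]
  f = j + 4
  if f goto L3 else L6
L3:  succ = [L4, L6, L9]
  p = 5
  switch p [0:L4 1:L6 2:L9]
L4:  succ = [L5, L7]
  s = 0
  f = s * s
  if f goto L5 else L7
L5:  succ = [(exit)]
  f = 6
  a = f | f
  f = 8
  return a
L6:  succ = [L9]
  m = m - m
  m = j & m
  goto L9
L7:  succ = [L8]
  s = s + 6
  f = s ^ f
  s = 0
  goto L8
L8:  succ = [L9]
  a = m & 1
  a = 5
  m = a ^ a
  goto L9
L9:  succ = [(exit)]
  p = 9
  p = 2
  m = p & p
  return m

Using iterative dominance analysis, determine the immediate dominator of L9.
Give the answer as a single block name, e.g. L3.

Answer: L0

Derivation:
idom tree: L1←L0 L2←L0 L3←L2 L4←L3 L5←L4 L6←L0 L7←L4 L8←L0 L9←L0
Join-block Dom:
  L6: preds {L0,L2,L3}: {L0} ∩ {L0,L2} ∩ {L0,L2,L3} = {L0}; idom=L0
  L8: preds {L1,L7}: {L0,L1} ∩ {L0,L2,L3,L4,L7} = {L0}; idom=L0
  L9: preds {L3,L6,L8}: {L0,L2,L3} ∩ {L0,L6} ∩ {L0,L8} = {L0}; idom=L0

idom(L9) = L0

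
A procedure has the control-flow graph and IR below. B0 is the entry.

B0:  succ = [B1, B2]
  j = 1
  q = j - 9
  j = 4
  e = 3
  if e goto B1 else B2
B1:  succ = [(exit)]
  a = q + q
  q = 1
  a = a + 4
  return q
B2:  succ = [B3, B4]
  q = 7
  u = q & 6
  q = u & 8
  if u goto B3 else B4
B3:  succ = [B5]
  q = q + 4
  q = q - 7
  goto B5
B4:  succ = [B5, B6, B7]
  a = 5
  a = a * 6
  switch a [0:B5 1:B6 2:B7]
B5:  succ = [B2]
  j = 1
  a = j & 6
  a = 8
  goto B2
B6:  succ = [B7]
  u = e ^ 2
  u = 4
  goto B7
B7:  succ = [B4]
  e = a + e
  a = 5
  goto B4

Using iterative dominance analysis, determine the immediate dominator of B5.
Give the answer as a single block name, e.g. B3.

Answer: B2

Working:
idom tree: B1←B0 B2←B0 B3←B2 B4←B2 B5←B2 B6←B4 B7←B4
Dom∩ at merges:
  B2: preds {B0,B5}: {B0} ∩ {B0,B2,B5} = {B0}; idom=B0
  B4: preds {B2,B7}: {B0,B2} ∩ {B0,B2,B4,B7} = {B0,B2}; idom=B2
  B5: preds {B3,B4}: {B0,B2,B3} ∩ {B0,B2,B4} = {B0,B2}; idom=B2
  B7: preds {B4,B6}: {B0,B2,B4} ∩ {B0,B2,B4,B6} = {B0,B2,B4}; idom=B4

idom(B5) = B2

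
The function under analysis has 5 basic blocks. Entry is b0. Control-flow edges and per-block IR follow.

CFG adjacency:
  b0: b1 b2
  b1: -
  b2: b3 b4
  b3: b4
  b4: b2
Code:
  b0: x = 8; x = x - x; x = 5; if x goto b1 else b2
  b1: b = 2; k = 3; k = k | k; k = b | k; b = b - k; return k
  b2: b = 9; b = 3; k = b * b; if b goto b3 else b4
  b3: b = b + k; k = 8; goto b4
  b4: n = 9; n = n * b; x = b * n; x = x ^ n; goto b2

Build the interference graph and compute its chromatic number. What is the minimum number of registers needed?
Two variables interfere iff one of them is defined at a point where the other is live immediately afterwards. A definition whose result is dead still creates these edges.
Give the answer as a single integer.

Answer: 2

Analysis:
Block summaries:
  b0 def {x} use ∅
  b1 def {b,k} use ∅
  b2 def {b,k} use ∅
  b3 def {b,k} use {b,k}
  b4 def {n,x} use {b}

Backward fixpoint:
  b0: in=∅ out=∅
  b1: in=∅ out=∅
  b2: in=∅ out={b,k}
  b3: in={b,k} out={b}
  b4: in={b} out=∅

Interfere edges:
  b: {k,n}
  k: {b}
  n: {b,x}
  x: {n}

Registers:
  {b,k} pairwise interfere (2-clique) ⇒ χ ≥ 2
  2-colouring: c0={b,x}  c1={k,n}
  χ = 2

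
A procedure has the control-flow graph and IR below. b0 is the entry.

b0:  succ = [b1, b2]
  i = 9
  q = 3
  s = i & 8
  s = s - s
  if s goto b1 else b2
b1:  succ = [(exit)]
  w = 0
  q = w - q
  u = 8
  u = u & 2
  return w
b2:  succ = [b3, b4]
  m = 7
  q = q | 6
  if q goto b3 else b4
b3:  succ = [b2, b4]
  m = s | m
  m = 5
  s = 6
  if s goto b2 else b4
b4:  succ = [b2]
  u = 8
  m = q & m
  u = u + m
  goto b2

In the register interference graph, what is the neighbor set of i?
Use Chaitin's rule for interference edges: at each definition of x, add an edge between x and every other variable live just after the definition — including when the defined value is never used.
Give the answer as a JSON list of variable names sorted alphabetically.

Block summaries:
  b0: def={i,q,s} ue=∅
  b1: def={q,u,w} ue={q}
  b2: def={m,q} ue={q}
  b3: def={m,s} ue={m,s}
  b4: def={m,u} ue={m,q}

Liveness:
  live b0: ∅→{q,s}
  live b1: {q}→∅
  live b2: {q,s}→{m,q,s}
  live b3: {m,q,s}→{m,q,s}
  live b4: {m,q,s}→{q,s}

Conflict graph:
  i↔{q}
  m↔{q,s,u}
  q↔{i,m,s,u,w}
  s↔{m,q,u}
  u↔{m,q,s,w}
  w↔{q,u}

N(i) = ["q"]

Answer: ["q"]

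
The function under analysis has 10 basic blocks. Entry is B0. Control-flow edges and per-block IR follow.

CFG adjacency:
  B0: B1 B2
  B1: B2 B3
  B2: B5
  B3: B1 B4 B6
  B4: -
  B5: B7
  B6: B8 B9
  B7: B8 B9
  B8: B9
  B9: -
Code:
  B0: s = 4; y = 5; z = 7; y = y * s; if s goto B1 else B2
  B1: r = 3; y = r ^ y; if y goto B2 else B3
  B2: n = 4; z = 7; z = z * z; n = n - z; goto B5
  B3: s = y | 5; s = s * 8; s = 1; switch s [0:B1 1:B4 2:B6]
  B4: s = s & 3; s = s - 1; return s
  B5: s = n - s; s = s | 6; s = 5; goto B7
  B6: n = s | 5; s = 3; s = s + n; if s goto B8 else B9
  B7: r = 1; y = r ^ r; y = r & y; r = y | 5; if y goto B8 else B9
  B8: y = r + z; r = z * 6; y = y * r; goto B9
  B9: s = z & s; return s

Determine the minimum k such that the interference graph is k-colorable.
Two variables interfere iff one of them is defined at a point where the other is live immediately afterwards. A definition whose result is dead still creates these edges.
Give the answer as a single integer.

Block summaries:
  B0: {s,y,z} / ∅
  B1: {r,y} / {y}
  B2: {n,z} / ∅
  B3: {s} / {y}
  B4: {s} / {s}
  B5: {s} / {n,s}
  B6: {n,s} / {s}
  B7: {r,y} / ∅
  B8: {r,y} / {r,z}
  B9: {s} / {s,z}

Live sets:
  live B0: ∅→{s,y,z}
  live B1: {s,y,z}→{r,s,y,z}
  live B2: {s}→{n,s,z}
  live B3: {r,y,z}→{r,s,y,z}
  live B4: {s}→∅
  live B5: {n,s,z}→{s,z}
  live B6: {r,s,z}→{r,s,z}
  live B7: {s,z}→{r,s,z}
  live B8: {r,s,z}→{s,z}
  live B9: {s,z}→∅

Conflict graph:
  n: {r,s,z}
  r: {n,s,y,z}
  s: {n,r,y,z}
  y: {r,s,z}
  z: {n,r,s,y}

Colouring:
  {n,r,s,z} pairwise interfere (4-clique) ⇒ χ ≥ 4
  assign n→r3 r→r0 s→r1 y→r3 z→r2 — no edge inside a register ⇒ χ ≤ 4
  χ = 4

Answer: 4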